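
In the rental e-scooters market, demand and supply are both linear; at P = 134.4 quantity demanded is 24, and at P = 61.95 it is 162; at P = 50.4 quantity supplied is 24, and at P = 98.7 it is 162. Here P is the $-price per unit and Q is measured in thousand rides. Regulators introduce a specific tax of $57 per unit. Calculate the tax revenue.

Demand slope = (61.95 − 134.4)/(162 − 24) = −0.525, so P = 147 − 0.525Q.
Supply slope = (98.7 − 50.4)/(162 − 24) = 0.35, so P = 42 + 0.35Q.
Competitive equilibrium: 147 − 0.525Q = 42 + 0.35Q → Q* = 120, P* = 84.
With the tax, the buyer price exceeds the seller price by 57: (147 − 0.525Q) − (42 + 0.35Q) = 57 → Q' = 54.85714.
Tax revenue = 57 × 54.85714 = $3126.86 thousand.

$3126.86 thousand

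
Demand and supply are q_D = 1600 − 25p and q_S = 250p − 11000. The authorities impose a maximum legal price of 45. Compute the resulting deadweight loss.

920.45

In inverse form: demand p = 64 − 0.04q, supply p = 44 + 0.004q.
Competitive equilibrium: 64 − 0.04q = 44 + 0.004q → q* = 454.5455, p* = 45.8182.
At the ceiling p = 45, quantity supplied = (45 − 44)/0.004 = 250.
Willingness to pay at q' = 250: 64 − 0.04·250 = 54.
Δq = 454.5455 − 250 = 204.5455; wedge = 54 − 45 = 9.
Deadweight loss = ½ × 204.5455 × 9 = 920.45.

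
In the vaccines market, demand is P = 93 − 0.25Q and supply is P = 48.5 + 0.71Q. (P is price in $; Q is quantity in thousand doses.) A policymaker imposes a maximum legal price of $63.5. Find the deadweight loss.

Competitive equilibrium: 93 − 0.25Q = 48.5 + 0.71Q → Q* = 46.3542, P* = 81.4115.
At the ceiling P = 63.5, quantity supplied = (63.5 − 48.5)/0.71 = 21.1268.
Willingness to pay at Q' = 21.1268: 93 − 0.25·21.1268 = 87.7183.
ΔQ = 46.3542 − 21.1268 = 25.2274; wedge = 87.7183 − 63.5 = 24.2183.
DWL = ½ × 25.2274 × 24.2183 = $305.48 thousand.

$305.48 thousand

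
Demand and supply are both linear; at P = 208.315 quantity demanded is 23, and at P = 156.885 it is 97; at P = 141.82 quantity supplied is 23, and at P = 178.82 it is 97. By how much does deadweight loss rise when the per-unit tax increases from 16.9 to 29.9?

Demand slope = (156.885 − 208.315)/(97 − 23) = −0.695, so P = 224.3 − 0.695Q.
Supply slope = (178.82 − 141.82)/(97 − 23) = 0.5, so P = 130.32 + 0.5Q.
Competitive equilibrium: 224.3 − 0.695Q = 130.32 + 0.5Q → Q* = 78.6444, P* = 169.6422.
For a per-unit tax t: ΔQ = t/1.195, so DWL = ½·t·(t/1.195) = t²/2.39.
At t = 16.9: DWL = 119.502. At t = 29.9: DWL = 374.063.
Increase = 374.063 − 119.502 = 254.56.

254.56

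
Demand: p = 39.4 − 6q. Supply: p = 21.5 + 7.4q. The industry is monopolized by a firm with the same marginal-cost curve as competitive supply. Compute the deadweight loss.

1.14

Competitive equilibrium: 39.4 − 6q = 21.5 + 7.4q → q* = 1.3358, p* = 31.3851.
Marginal revenue: MR = 39.4 − 12q. Set MR = MC: 39.4 − 12q = 21.5 + 7.4q → q_m = 0.9227.
Price p_m = 39.4 − 6·0.9227 = 33.8638; MC(q_m) = 21.5 + 7.4·0.9227 = 28.328.
Competitive q* = 1.3358, so Δq = 0.4131; wedge = 33.8638 − 28.328 = 5.5358.
The triangle = ½ × 0.4131 × 5.5358 = 1.14.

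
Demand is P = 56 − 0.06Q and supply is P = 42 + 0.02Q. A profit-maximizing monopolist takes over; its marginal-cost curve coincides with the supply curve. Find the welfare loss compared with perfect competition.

Competitive equilibrium: 56 − 0.06Q = 42 + 0.02Q → Q* = 175, P* = 45.5.
Marginal revenue: MR = 56 − 0.12Q. Set MR = MC: 56 − 0.12Q = 42 + 0.02Q → Q_m = 100.
Price P_m = 56 − 0.06·100 = 50; MC(Q_m) = 42 + 0.02·100 = 44.
Competitive Q* = 175, so ΔQ = 75; wedge = 50 − 44 = 6.
DWL = ½ × 75 × 6 = 225.

225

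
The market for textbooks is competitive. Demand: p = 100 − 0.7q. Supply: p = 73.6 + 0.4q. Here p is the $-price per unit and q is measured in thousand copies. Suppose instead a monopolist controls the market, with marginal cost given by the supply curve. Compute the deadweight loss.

$47.91 thousand

Competitive equilibrium: 100 − 0.7q = 73.6 + 0.4q → q* = 24, p* = 83.2.
Marginal revenue: MR = 100 − 1.4q. Set MR = MC: 100 − 1.4q = 73.6 + 0.4q → q_m = 14.6667.
Price p_m = 100 − 0.7·14.6667 = 89.7333; MC(q_m) = 73.6 + 0.4·14.6667 = 79.4667.
Competitive q* = 24, so Δq = 9.3333; wedge = 89.7333 − 79.4667 = 10.2666.
The triangle = ½ × 9.3333 × 10.2666 = $47.91 thousand.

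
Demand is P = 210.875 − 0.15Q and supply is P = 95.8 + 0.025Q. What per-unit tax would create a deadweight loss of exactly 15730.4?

74.2

Competitive equilibrium: 210.875 − 0.15Q = 95.8 + 0.025Q → Q* = 657.5714, P* = 112.2393.
A tax t gives ΔQ = t/0.175 and wedge t, so DWL = t²/0.35.
t²/0.35 = 15730.4 → t² = 5505.64 → t = 74.2.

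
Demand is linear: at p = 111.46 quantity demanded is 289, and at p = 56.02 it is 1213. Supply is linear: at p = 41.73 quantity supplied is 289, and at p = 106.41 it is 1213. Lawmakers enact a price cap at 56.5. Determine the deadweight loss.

6881.88

Demand slope = (56.02 − 111.46)/(1213 − 289) = −0.06, so p = 128.8 − 0.06q.
Supply slope = (106.41 − 41.73)/(1213 − 289) = 0.07, so p = 21.5 + 0.07q.
Competitive equilibrium: 128.8 − 0.06q = 21.5 + 0.07q → q* = 825.3846, p* = 79.2769.
At the ceiling p = 56.5, quantity supplied = (56.5 − 21.5)/0.07 = 500.
Willingness to pay at q' = 500: 128.8 − 0.06·500 = 98.8.
Δq = 825.3846 − 500 = 325.3846; wedge = 98.8 − 56.5 = 42.3.
DWL = ½ × 325.3846 × 42.3 = 6881.88.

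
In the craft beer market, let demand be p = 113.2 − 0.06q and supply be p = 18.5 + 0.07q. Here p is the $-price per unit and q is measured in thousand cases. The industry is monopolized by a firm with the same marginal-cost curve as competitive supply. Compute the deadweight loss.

Competitive equilibrium: 113.2 − 0.06q = 18.5 + 0.07q → q* = 728.46154, p* = 69.49231.
Marginal revenue: MR = 113.2 − 0.12q. Set MR = MC: 113.2 − 0.12q = 18.5 + 0.07q → q_m = 498.42105.
Price p_m = 113.2 − 0.06·498.42105 = 83.29474; MC(q_m) = 18.5 + 0.07·498.42105 = 53.38947.
Competitive q* = 728.46154, so Δq = 230.04049; wedge = 83.29474 − 53.38947 = 29.90527.
The triangle = ½ × 230.04049 × 29.90527 = $3439.71 thousand.

$3439.71 thousand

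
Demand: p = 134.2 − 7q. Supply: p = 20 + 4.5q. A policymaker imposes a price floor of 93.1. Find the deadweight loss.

94.73

Competitive equilibrium: 134.2 − 7q = 20 + 4.5q → q* = 9.9304, p* = 64.687.
At the floor p = 93.1, quantity demanded = (134.2 − 93.1)/7 = 5.8714.
Sellers' marginal cost at q' = 5.8714: 20 + 4.5·5.8714 = 46.4213.
Δq = 9.9304 − 5.8714 = 4.059; wedge = 93.1 − 46.4213 = 46.6787.
DWL = ½ × 4.059 × 46.6787 = 94.73.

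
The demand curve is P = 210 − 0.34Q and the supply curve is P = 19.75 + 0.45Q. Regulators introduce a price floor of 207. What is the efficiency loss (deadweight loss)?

21260.34

Competitive equilibrium: 210 − 0.34Q = 19.75 + 0.45Q → Q* = 240.82278, P* = 128.12025.
At the floor P = 207, quantity demanded = (210 − 207)/0.34 = 8.82353.
Sellers' marginal cost at Q' = 8.82353: 19.75 + 0.45·8.82353 = 23.72059.
ΔQ = 240.82278 − 8.82353 = 231.99925; wedge = 207 − 23.72059 = 183.27941.
Welfare loss = ½ × 231.99925 × 183.27941 = 21260.34.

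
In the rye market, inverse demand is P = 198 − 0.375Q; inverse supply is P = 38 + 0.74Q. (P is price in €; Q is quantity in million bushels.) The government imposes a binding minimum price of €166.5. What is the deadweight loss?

Competitive equilibrium: 198 − 0.375Q = 38 + 0.74Q → Q* = 143.4978, P* = 144.1883.
At the floor P = 166.5, quantity demanded = (198 − 166.5)/0.375 = 84.
Sellers' marginal cost at Q' = 84: 38 + 0.74·84 = 100.16.
ΔQ = 143.4978 − 84 = 59.4978; wedge = 166.5 − 100.16 = 66.34.
Deadweight loss = ½ × 59.4978 × 66.34 = €1973.54 million.

€1973.54 million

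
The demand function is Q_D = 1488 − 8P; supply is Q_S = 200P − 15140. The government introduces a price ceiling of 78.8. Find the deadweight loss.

3392.65

In inverse form: demand P = 186 − 0.125Q, supply P = 75.7 + 0.005Q.
Competitive equilibrium: 186 − 0.125Q = 75.7 + 0.005Q → Q* = 848.4615, P* = 79.9423.
At the ceiling P = 78.8, quantity supplied = (78.8 − 75.7)/0.005 = 620.
Willingness to pay at Q' = 620: 186 − 0.125·620 = 108.5.
ΔQ = 848.4615 − 620 = 228.4615; wedge = 108.5 − 78.8 = 29.7.
Deadweight loss = ½ × 228.4615 × 29.7 = 3392.65.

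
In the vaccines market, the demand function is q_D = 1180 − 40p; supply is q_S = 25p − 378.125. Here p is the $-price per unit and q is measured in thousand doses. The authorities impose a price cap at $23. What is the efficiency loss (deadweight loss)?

$19.16 thousand

In inverse form: demand p = 29.5 − 0.025q, supply p = 15.125 + 0.04q.
Competitive equilibrium: 29.5 − 0.025q = 15.125 + 0.04q → q* = 221.1538, p* = 23.9712.
At the ceiling p = 23, quantity supplied = (23 − 15.125)/0.04 = 196.875.
Willingness to pay at q' = 196.875: 29.5 − 0.025·196.875 = 24.5781.
Δq = 221.1538 − 196.875 = 24.2788; wedge = 24.5781 − 23 = 1.5781.
Welfare loss = ½ × 24.2788 × 1.5781 = $19.16 thousand.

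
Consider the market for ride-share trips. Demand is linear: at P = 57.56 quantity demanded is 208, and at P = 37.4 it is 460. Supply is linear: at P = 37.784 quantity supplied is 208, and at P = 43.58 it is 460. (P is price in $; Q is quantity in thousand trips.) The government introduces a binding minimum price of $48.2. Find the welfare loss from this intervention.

$289.69 thousand

Demand slope = (37.4 − 57.56)/(460 − 208) = −0.08, so P = 74.2 − 0.08Q.
Supply slope = (43.58 − 37.784)/(460 − 208) = 0.023, so P = 33 + 0.023Q.
Competitive equilibrium: 74.2 − 0.08Q = 33 + 0.023Q → Q* = 400, P* = 42.2.
At the floor P = 48.2, quantity demanded = (74.2 − 48.2)/0.08 = 325.
Sellers' marginal cost at Q' = 325: 33 + 0.023·325 = 40.475.
ΔQ = 400 − 325 = 75; wedge = 48.2 − 40.475 = 7.725.
Welfare loss = ½ × 75 × 7.725 = $289.69 thousand.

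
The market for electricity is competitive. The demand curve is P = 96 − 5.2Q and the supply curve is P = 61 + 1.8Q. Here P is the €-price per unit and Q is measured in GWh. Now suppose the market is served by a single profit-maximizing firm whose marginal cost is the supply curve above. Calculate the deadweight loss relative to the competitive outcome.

€15.90

Competitive equilibrium: 96 − 5.2Q = 61 + 1.8Q → Q* = 5, P* = 70.
Marginal revenue: MR = 96 − 10.4Q. Set MR = MC: 96 − 10.4Q = 61 + 1.8Q → Q_m = 2.8689.
Price P_m = 96 − 5.2·2.8689 = 81.0817; MC(Q_m) = 61 + 1.8·2.8689 = 66.164.
Competitive Q* = 5, so ΔQ = 2.1311; wedge = 81.0817 − 66.164 = 14.9177.
Welfare loss = ½ × 2.1311 × 14.9177 = €15.90.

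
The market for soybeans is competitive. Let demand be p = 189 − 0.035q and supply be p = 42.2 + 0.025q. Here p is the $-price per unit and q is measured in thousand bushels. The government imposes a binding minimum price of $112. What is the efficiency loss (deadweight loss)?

$1825.33 thousand

Competitive equilibrium: 189 − 0.035q = 42.2 + 0.025q → q* = 2446.6667, p* = 103.3667.
At the floor p = 112, quantity demanded = (189 − 112)/0.035 = 2200.
Sellers' marginal cost at q' = 2200: 42.2 + 0.025·2200 = 97.2.
Δq = 2446.6667 − 2200 = 246.6667; wedge = 112 − 97.2 = 14.8.
DWL = ½ × 246.6667 × 14.8 = $1825.33 thousand.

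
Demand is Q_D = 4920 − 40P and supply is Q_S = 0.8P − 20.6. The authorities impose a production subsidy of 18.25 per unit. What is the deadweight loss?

In inverse form: demand P = 123 − 0.025Q, supply P = 25.75 + 1.25Q.
Competitive equilibrium: 123 − 0.025Q = 25.75 + 1.25Q → Q* = 76.2745, P* = 121.0931.
The subsidy lowers effective supply by 18.25: P = 7.5 + 1.25Q.
New quantity: 123 − 0.025Q = 7.5 + 1.25Q → Q' = 90.5882.
Overproduction ΔQ = 90.5882 − 76.2745 = 14.3137; wedge = subsidy = 18.25.
The triangle = ½ × 14.3137 × 18.25 = 130.61.

130.61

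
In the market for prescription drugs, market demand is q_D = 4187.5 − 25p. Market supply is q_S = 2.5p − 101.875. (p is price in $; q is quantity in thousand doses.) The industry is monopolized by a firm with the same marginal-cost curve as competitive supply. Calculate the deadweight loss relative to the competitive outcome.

In inverse form: demand p = 167.5 − 0.04q, supply p = 40.75 + 0.4q.
Competitive equilibrium: 167.5 − 0.04q = 40.75 + 0.4q → q* = 288.0682, p* = 155.9773.
Marginal revenue: MR = 167.5 − 0.08q. Set MR = MC: 167.5 − 0.08q = 40.75 + 0.4q → q_m = 264.0625.
Price p_m = 167.5 − 0.04·264.0625 = 156.9375; MC(q_m) = 40.75 + 0.4·264.0625 = 146.375.
Competitive q* = 288.0682, so Δq = 24.0057; wedge = 156.9375 − 146.375 = 10.5625.
Welfare loss = ½ × 24.0057 × 10.5625 = $126.78 thousand.

$126.78 thousand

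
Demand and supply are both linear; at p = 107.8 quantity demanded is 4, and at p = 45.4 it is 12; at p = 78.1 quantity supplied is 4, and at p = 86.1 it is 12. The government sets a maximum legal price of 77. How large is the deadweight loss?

88.11

Demand slope = (45.4 − 107.8)/(12 − 4) = −7.8, so p = 139 − 7.8q.
Supply slope = (86.1 − 78.1)/(12 − 4) = 1, so p = 74.1 + q.
Competitive equilibrium: 139 − 7.8q = 74.1 + q → q* = 7.375, p* = 81.475.
At the ceiling p = 77, quantity supplied = (77 − 74.1)/1 = 2.9.
Willingness to pay at q' = 2.9: 139 − 7.8·2.9 = 116.38.
Δq = 7.375 − 2.9 = 4.475; wedge = 116.38 − 77 = 39.38.
DWL = ½ × 4.475 × 39.38 = 88.11.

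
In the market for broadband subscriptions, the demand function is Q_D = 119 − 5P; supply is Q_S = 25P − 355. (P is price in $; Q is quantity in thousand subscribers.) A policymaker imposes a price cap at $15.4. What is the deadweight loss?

$12 thousand

In inverse form: demand P = 23.8 − 0.2Q, supply P = 14.2 + 0.04Q.
Competitive equilibrium: 23.8 − 0.2Q = 14.2 + 0.04Q → Q* = 40, P* = 15.8.
At the ceiling P = 15.4, quantity supplied = (15.4 − 14.2)/0.04 = 30.
Willingness to pay at Q' = 30: 23.8 − 0.2·30 = 17.8.
ΔQ = 40 − 30 = 10; wedge = 17.8 − 15.4 = 2.4.
Deadweight loss = ½ × 10 × 2.4 = $12 thousand.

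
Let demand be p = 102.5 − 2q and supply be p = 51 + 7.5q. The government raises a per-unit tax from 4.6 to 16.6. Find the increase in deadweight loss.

Competitive equilibrium: 102.5 − 2q = 51 + 7.5q → q* = 5.4211, p* = 91.6579.
For a per-unit tax t: Δq = t/9.5, so DWL = ½·t·(t/9.5) = t²/19.
At t = 4.6: DWL = 1.114. At t = 16.6: DWL = 14.503.
Increase = 14.503 − 1.114 = 13.39.

13.39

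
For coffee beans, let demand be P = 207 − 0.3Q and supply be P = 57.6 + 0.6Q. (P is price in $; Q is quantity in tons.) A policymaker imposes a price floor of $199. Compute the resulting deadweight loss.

$8736.20

Competitive equilibrium: 207 − 0.3Q = 57.6 + 0.6Q → Q* = 166, P* = 157.2.
At the floor P = 199, quantity demanded = (207 − 199)/0.3 = 26.6667.
Sellers' marginal cost at Q' = 26.6667: 57.6 + 0.6·26.6667 = 73.6.
ΔQ = 166 − 26.6667 = 139.3333; wedge = 199 − 73.6 = 125.4.
Deadweight loss = ½ × 139.3333 × 125.4 = $8736.20.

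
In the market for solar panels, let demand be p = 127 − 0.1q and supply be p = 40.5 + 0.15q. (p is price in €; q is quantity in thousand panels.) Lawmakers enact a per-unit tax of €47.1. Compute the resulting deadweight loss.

Competitive equilibrium: 127 − 0.1q = 40.5 + 0.15q → q* = 346, p* = 92.4.
With the tax, the buyer price exceeds the seller price by 47.1: (127 − 0.1q) − (40.5 + 0.15q) = 47.1 → q' = 157.6.
Δq = 346 − 157.6 = 188.4; the wedge equals the tax, 47.1.
Deadweight loss = ½ × 188.4 × 47.1 = €4436.82 thousand.

€4436.82 thousand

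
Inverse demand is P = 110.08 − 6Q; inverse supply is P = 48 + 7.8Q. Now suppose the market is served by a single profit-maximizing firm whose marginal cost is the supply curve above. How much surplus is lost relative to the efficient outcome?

Competitive equilibrium: 110.08 − 6Q = 48 + 7.8Q → Q* = 4.4986, P* = 83.0887.
Marginal revenue: MR = 110.08 − 12Q. Set MR = MC: 110.08 − 12Q = 48 + 7.8Q → Q_m = 3.1354.
Price P_m = 110.08 − 6·3.1354 = 91.2676; MC(Q_m) = 48 + 7.8·3.1354 = 72.4561.
Competitive Q* = 4.4986, so ΔQ = 1.3632; wedge = 91.2676 − 72.4561 = 18.8115.
DWL = ½ × 1.3632 × 18.8115 = 12.82.

12.82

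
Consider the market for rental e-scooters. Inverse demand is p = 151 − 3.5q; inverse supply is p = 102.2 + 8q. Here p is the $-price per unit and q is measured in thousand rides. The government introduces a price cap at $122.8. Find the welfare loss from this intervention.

$16.01 thousand

Competitive equilibrium: 151 − 3.5q = 102.2 + 8q → q* = 4.2435, p* = 136.1478.
At the ceiling p = 122.8, quantity supplied = (122.8 − 102.2)/8 = 2.575.
Willingness to pay at q' = 2.575: 151 − 3.5·2.575 = 141.9875.
Δq = 4.2435 − 2.575 = 1.6685; wedge = 141.9875 − 122.8 = 19.1875.
DWL = ½ × 1.6685 × 19.1875 = $16.01 thousand.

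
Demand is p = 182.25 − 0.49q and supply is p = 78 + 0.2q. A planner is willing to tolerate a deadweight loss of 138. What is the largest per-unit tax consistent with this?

Competitive equilibrium: 182.25 − 0.49q = 78 + 0.2q → q* = 151.087, p* = 108.2174.
A tax t gives Δq = t/0.69 and wedge t, so DWL = t²/1.38.
t²/1.38 = 138 → t² = 190.44 → t = 13.8.

13.8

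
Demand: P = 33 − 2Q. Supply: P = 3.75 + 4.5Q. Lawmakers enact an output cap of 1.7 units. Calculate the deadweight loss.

25.48

Competitive equilibrium: 33 − 2Q = 3.75 + 4.5Q → Q* = 4.5, P* = 24.
At Q = 1.7: demand price = 33 − 2·1.7 = 29.6; supply price = 3.75 + 4.5·1.7 = 11.4.
ΔQ = 4.5 − 1.7 = 2.8; wedge = 29.6 − 11.4 = 18.2.
Welfare loss = ½ × 2.8 × 18.2 = 25.48.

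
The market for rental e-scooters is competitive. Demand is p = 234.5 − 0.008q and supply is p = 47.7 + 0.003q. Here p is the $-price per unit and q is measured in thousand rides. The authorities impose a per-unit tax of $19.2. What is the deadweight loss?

Competitive equilibrium: 234.5 − 0.008q = 47.7 + 0.003q → q* = 16981.8182, p* = 98.6455.
With the tax, the buyer price exceeds the seller price by 19.2: (234.5 − 0.008q) − (47.7 + 0.003q) = 19.2 → q' = 15236.3636.
Δq = 16981.8182 − 15236.3636 = 1745.4546; the wedge equals the tax, 19.2.
DWL = ½ × 1745.4546 × 19.2 = $16756.36 thousand.

$16756.36 thousand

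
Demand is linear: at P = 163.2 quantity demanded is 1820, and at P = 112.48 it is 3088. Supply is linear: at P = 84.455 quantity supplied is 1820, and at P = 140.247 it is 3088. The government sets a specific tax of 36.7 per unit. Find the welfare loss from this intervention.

8017.20

Demand slope = (112.48 − 163.2)/(3088 − 1820) = −0.04, so P = 236 − 0.04Q.
Supply slope = (140.247 − 84.455)/(3088 − 1820) = 0.044, so P = 4.375 + 0.044Q.
Competitive equilibrium: 236 − 0.04Q = 4.375 + 0.044Q → Q* = 2757.4405, P* = 125.7024.
With the tax, the buyer price exceeds the seller price by 36.7: (236 − 0.04Q) − (4.375 + 0.044Q) = 36.7 → Q' = 2320.5357.
ΔQ = 2757.4405 − 2320.5357 = 436.9048; the wedge equals the tax, 36.7.
Welfare loss = ½ × 436.9048 × 36.7 = 8017.20.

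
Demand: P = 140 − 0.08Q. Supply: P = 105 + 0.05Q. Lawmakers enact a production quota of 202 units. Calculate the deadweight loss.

Competitive equilibrium: 140 − 0.08Q = 105 + 0.05Q → Q* = 269.2308, P* = 118.4615.
At Q = 202: demand price = 140 − 0.08·202 = 123.84; supply price = 105 + 0.05·202 = 115.1.
ΔQ = 269.2308 − 202 = 67.2308; wedge = 123.84 − 115.1 = 8.74.
Welfare loss = ½ × 67.2308 × 8.74 = 293.80.

293.80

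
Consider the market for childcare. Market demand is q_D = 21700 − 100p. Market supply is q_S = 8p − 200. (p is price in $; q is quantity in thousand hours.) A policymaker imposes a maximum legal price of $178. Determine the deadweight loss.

$2652.21 thousand

In inverse form: demand p = 217 − 0.01q, supply p = 25 + 0.125q.
Competitive equilibrium: 217 − 0.01q = 25 + 0.125q → q* = 1422.2222, p* = 202.7778.
At the ceiling p = 178, quantity supplied = (178 − 25)/0.125 = 1224.
Willingness to pay at q' = 1224: 217 − 0.01·1224 = 204.76.
Δq = 1422.2222 − 1224 = 198.2222; wedge = 204.76 − 178 = 26.76.
Deadweight loss = ½ × 198.2222 × 26.76 = $2652.21 thousand.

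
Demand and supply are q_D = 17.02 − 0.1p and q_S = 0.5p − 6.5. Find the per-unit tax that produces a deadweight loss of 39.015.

In inverse form: demand p = 170.2 − 10q, supply p = 13 + 2q.
Competitive equilibrium: 170.2 − 10q = 13 + 2q → q* = 13.1, p* = 39.2.
A tax t gives Δq = t/12 and wedge t, so DWL = t²/24.
t²/24 = 39.015 → t² = 936.36 → t = 30.6.

30.6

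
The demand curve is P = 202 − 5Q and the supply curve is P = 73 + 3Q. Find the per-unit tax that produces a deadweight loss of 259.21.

64.4

Competitive equilibrium: 202 − 5Q = 73 + 3Q → Q* = 16.125, P* = 121.375.
A tax t gives ΔQ = t/8 and wedge t, so DWL = t²/16.
t²/16 = 259.21 → t² = 4147.36 → t = 64.4.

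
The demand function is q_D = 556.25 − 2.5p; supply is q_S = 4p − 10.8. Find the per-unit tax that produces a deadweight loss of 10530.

117

In inverse form: demand p = 222.5 − 0.4q, supply p = 2.7 + 0.25q.
Competitive equilibrium: 222.5 − 0.4q = 2.7 + 0.25q → q* = 338.1538, p* = 87.2385.
A tax t gives Δq = t/0.65 and wedge t, so DWL = t²/1.3.
t²/1.3 = 10530 → t² = 13689 → t = 117.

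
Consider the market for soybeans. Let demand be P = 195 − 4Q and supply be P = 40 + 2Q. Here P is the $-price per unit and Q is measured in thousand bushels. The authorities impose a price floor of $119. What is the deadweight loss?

$140.08 thousand

Competitive equilibrium: 195 − 4Q = 40 + 2Q → Q* = 25.8333, P* = 91.6667.
At the floor P = 119, quantity demanded = (195 − 119)/4 = 19.
Sellers' marginal cost at Q' = 19: 40 + 2·19 = 78.
ΔQ = 25.8333 − 19 = 6.8333; wedge = 119 − 78 = 41.
DWL = ½ × 6.8333 × 41 = $140.08 thousand.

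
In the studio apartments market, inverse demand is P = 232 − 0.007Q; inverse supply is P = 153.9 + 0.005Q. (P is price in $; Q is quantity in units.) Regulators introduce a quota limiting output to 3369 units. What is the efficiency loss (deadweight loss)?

Competitive equilibrium: 232 − 0.007Q = 153.9 + 0.005Q → Q* = 6508.3333, P* = 186.4417.
At Q = 3369: demand price = 232 − 0.007·3369 = 208.417; supply price = 153.9 + 0.005·3369 = 170.745.
ΔQ = 6508.3333 − 3369 = 3139.3333; wedge = 208.417 − 170.745 = 37.672.
Deadweight loss = ½ × 3139.3333 × 37.672 = $59132.48.

$59132.48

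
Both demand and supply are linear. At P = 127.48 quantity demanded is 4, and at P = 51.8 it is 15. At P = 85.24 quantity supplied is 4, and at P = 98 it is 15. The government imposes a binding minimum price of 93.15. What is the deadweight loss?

0.28

Demand slope = (51.8 − 127.48)/(15 − 4) = −6.88, so P = 155 − 6.88Q.
Supply slope = (98 − 85.24)/(15 − 4) = 1.16, so P = 80.6 + 1.16Q.
Competitive equilibrium: 155 − 6.88Q = 80.6 + 1.16Q → Q* = 9.2537, P* = 91.3343.
At the floor P = 93.15, quantity demanded = (155 − 93.15)/6.88 = 8.9898.
Sellers' marginal cost at Q' = 8.9898: 80.6 + 1.16·8.9898 = 91.0282.
ΔQ = 9.2537 − 8.9898 = 0.2639; wedge = 93.15 − 91.0282 = 2.1218.
The triangle = ½ × 0.2639 × 2.1218 = 0.28.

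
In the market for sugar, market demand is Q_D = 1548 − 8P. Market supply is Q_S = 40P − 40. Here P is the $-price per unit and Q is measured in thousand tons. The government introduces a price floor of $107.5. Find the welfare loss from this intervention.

$26581.63 thousand

In inverse form: demand P = 193.5 − 0.125Q, supply P = 1 + 0.025Q.
Competitive equilibrium: 193.5 − 0.125Q = 1 + 0.025Q → Q* = 1283.3333, P* = 33.0833.
At the floor P = 107.5, quantity demanded = (193.5 − 107.5)/0.125 = 688.
Sellers' marginal cost at Q' = 688: 1 + 0.025·688 = 18.2.
ΔQ = 1283.3333 − 688 = 595.3333; wedge = 107.5 − 18.2 = 89.3.
Welfare loss = ½ × 595.3333 × 89.3 = $26581.63 thousand.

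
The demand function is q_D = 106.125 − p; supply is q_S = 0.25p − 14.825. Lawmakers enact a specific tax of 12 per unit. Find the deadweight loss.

14.40

In inverse form: demand p = 106.125 − q, supply p = 59.3 + 4q.
Competitive equilibrium: 106.125 − q = 59.3 + 4q → q* = 9.365, p* = 96.76.
With the tax, the buyer price exceeds the seller price by 12: (106.125 − q) − (59.3 + 4q) = 12 → q' = 6.965.
Δq = 9.365 − 6.965 = 2.4; the wedge equals the tax, 12.
Deadweight loss = ½ × 2.4 × 12 = 14.40.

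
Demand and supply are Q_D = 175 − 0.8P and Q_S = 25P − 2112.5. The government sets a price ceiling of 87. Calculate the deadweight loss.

1114.59

In inverse form: demand P = 218.75 − 1.25Q, supply P = 84.5 + 0.04Q.
Competitive equilibrium: 218.75 − 1.25Q = 84.5 + 0.04Q → Q* = 104.0698, P* = 88.6628.
At the ceiling P = 87, quantity supplied = (87 − 84.5)/0.04 = 62.5.
Willingness to pay at Q' = 62.5: 218.75 − 1.25·62.5 = 140.625.
ΔQ = 104.0698 − 62.5 = 41.5698; wedge = 140.625 − 87 = 53.625.
Deadweight loss = ½ × 41.5698 × 53.625 = 1114.59.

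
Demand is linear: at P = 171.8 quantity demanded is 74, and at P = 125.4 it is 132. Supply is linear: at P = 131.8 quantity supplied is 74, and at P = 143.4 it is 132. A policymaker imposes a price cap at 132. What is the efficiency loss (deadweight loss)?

Demand slope = (125.4 − 171.8)/(132 − 74) = −0.8, so P = 231 − 0.8Q.
Supply slope = (143.4 − 131.8)/(132 − 74) = 0.2, so P = 117 + 0.2Q.
Competitive equilibrium: 231 − 0.8Q = 117 + 0.2Q → Q* = 114, P* = 139.8.
At the ceiling P = 132, quantity supplied = (132 − 117)/0.2 = 75.
Willingness to pay at Q' = 75: 231 − 0.8·75 = 171.
ΔQ = 114 − 75 = 39; wedge = 171 − 132 = 39.
DWL = ½ × 39 × 39 = 760.50.

760.50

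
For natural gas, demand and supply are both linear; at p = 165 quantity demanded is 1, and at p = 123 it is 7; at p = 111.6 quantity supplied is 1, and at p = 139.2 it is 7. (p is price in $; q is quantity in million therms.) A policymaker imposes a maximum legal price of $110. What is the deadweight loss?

$142.19 million

Demand slope = (123 − 165)/(7 − 1) = −7, so p = 172 − 7q.
Supply slope = (139.2 − 111.6)/(7 − 1) = 4.6, so p = 107 + 4.6q.
Competitive equilibrium: 172 − 7q = 107 + 4.6q → q* = 5.6034, p* = 132.7759.
At the ceiling p = 110, quantity supplied = (110 − 107)/4.6 = 0.6522.
Willingness to pay at q' = 0.6522: 172 − 7·0.6522 = 167.4346.
Δq = 5.6034 − 0.6522 = 4.9512; wedge = 167.4346 − 110 = 57.4346.
The triangle = ½ × 4.9512 × 57.4346 = $142.19 million.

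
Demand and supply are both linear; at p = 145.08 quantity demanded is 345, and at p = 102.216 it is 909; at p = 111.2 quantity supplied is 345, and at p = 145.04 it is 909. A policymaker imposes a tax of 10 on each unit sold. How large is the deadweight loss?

367.65

Demand slope = (102.216 − 145.08)/(909 − 345) = −0.076, so p = 171.3 − 0.076q.
Supply slope = (145.04 − 111.2)/(909 − 345) = 0.06, so p = 90.5 + 0.06q.
Competitive equilibrium: 171.3 − 0.076q = 90.5 + 0.06q → q* = 594.1176, p* = 126.1471.
With the tax, the buyer price exceeds the seller price by 10: (171.3 − 0.076q) − (90.5 + 0.06q) = 10 → q' = 520.5882.
Δq = 594.1176 − 520.5882 = 73.5294; the wedge equals the tax, 10.
DWL = ½ × 73.5294 × 10 = 367.65.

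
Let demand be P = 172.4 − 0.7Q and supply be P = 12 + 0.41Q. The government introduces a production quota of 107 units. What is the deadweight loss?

780.66

Competitive equilibrium: 172.4 − 0.7Q = 12 + 0.41Q → Q* = 144.5045, P* = 71.2468.
At Q = 107: demand price = 172.4 − 0.7·107 = 97.5; supply price = 12 + 0.41·107 = 55.87.
ΔQ = 144.5045 − 107 = 37.5045; wedge = 97.5 − 55.87 = 41.63.
The triangle = ½ × 37.5045 × 41.63 = 780.66.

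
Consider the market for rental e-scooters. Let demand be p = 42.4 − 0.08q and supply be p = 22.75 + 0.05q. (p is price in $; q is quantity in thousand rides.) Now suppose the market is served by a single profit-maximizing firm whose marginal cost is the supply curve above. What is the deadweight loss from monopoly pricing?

$215.52 thousand

Competitive equilibrium: 42.4 − 0.08q = 22.75 + 0.05q → q* = 151.1538, p* = 30.3077.
Marginal revenue: MR = 42.4 − 0.16q. Set MR = MC: 42.4 − 0.16q = 22.75 + 0.05q → q_m = 93.5714.
Price p_m = 42.4 − 0.08·93.5714 = 34.9143; MC(q_m) = 22.75 + 0.05·93.5714 = 27.4286.
Competitive q* = 151.1538, so Δq = 57.5824; wedge = 34.9143 − 27.4286 = 7.4857.
Welfare loss = ½ × 57.5824 × 7.4857 = $215.52 thousand.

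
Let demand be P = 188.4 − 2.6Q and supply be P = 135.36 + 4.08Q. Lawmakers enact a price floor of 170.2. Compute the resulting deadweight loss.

2.95

Competitive equilibrium: 188.4 − 2.6Q = 135.36 + 4.08Q → Q* = 7.9401, P* = 167.7557.
At the floor P = 170.2, quantity demanded = (188.4 − 170.2)/2.6 = 7.
Sellers' marginal cost at Q' = 7: 135.36 + 4.08·7 = 163.92.
ΔQ = 7.9401 − 7 = 0.9401; wedge = 170.2 − 163.92 = 6.28.
Welfare loss = ½ × 0.9401 × 6.28 = 2.95.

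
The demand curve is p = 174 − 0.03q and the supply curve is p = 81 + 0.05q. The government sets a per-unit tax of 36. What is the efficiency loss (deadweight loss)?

8100

Competitive equilibrium: 174 − 0.03q = 81 + 0.05q → q* = 1162.5, p* = 139.125.
With the tax, the buyer price exceeds the seller price by 36: (174 − 0.03q) − (81 + 0.05q) = 36 → q' = 712.5.
Δq = 1162.5 − 712.5 = 450; the wedge equals the tax, 36.
Welfare loss = ½ × 450 × 36 = 8100.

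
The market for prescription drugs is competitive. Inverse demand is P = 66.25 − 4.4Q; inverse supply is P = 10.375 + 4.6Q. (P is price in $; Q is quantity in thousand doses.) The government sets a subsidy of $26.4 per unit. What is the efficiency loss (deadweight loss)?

$38.72 thousand

Competitive equilibrium: 66.25 − 4.4Q = 10.375 + 4.6Q → Q* = 6.2083, P* = 38.9333.
The subsidy lowers effective supply by 26.4: P = 4.6Q − 16.025.
New quantity: 66.25 − 4.4Q = 4.6Q − 16.025 → Q' = 9.1417.
Overproduction ΔQ = 9.1417 − 6.2083 = 2.9334; wedge = subsidy = 26.4.
Welfare loss = ½ × 2.9334 × 26.4 = $38.72 thousand.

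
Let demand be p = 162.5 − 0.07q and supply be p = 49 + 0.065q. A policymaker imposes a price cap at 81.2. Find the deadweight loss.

8050.78

Competitive equilibrium: 162.5 − 0.07q = 49 + 0.065q → q* = 840.74074, p* = 103.64815.
At the ceiling p = 81.2, quantity supplied = (81.2 − 49)/0.065 = 495.38462.
Willingness to pay at q' = 495.38462: 162.5 − 0.07·495.38462 = 127.82308.
Δq = 840.74074 − 495.38462 = 345.35612; wedge = 127.82308 − 81.2 = 46.62308.
The triangle = ½ × 345.35612 × 46.62308 = 8050.78.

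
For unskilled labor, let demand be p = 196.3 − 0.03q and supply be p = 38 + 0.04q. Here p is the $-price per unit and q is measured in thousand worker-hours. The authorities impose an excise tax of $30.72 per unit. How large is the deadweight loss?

$6740.85 thousand

Competitive equilibrium: 196.3 − 0.03q = 38 + 0.04q → q* = 2261.4286, p* = 128.4571.
With the tax, the buyer price exceeds the seller price by 30.72: (196.3 − 0.03q) − (38 + 0.04q) = 30.72 → q' = 1822.5714.
Δq = 2261.4286 − 1822.5714 = 438.8572; the wedge equals the tax, 30.72.
Deadweight loss = ½ × 438.8572 × 30.72 = $6740.85 thousand.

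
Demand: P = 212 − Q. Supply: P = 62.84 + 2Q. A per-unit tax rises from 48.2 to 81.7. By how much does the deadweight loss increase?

Competitive equilibrium: 212 − Q = 62.84 + 2Q → Q* = 49.72, P* = 162.28.
For a per-unit tax t: ΔQ = t/3, so DWL = ½·t·(t/3) = t²/6.
At t = 48.2: DWL = 387.207. At t = 81.7: DWL = 1112.482.
Increase = 1112.482 − 387.207 = 725.275.

725.275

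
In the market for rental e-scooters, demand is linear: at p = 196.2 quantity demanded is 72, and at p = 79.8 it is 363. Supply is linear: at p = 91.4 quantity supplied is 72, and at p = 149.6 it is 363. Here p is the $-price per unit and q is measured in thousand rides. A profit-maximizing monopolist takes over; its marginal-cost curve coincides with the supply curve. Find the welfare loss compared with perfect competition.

$2920.53 thousand

Demand slope = (79.8 − 196.2)/(363 − 72) = −0.4, so p = 225 − 0.4q.
Supply slope = (149.6 − 91.4)/(363 − 72) = 0.2, so p = 77 + 0.2q.
Competitive equilibrium: 225 − 0.4q = 77 + 0.2q → q* = 246.6667, p* = 126.3333.
Marginal revenue: MR = 225 − 0.8q. Set MR = MC: 225 − 0.8q = 77 + 0.2q → q_m = 148.
Price p_m = 225 − 0.4·148 = 165.8; MC(q_m) = 77 + 0.2·148 = 106.6.
Competitive q* = 246.6667, so Δq = 98.6667; wedge = 165.8 − 106.6 = 59.2.
The triangle = ½ × 98.6667 × 59.2 = $2920.53 thousand.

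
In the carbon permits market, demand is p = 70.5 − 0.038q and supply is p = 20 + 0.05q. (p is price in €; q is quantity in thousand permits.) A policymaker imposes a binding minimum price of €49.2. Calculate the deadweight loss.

Competitive equilibrium: 70.5 − 0.038q = 20 + 0.05q → q* = 573.8636, p* = 48.6932.
At the floor p = 49.2, quantity demanded = (70.5 − 49.2)/0.038 = 560.5263.
Sellers' marginal cost at q' = 560.5263: 20 + 0.05·560.5263 = 48.0263.
Δq = 573.8636 − 560.5263 = 13.3373; wedge = 49.2 − 48.0263 = 1.1737.
DWL = ½ × 13.3373 × 1.1737 = €7.83 thousand.

€7.83 thousand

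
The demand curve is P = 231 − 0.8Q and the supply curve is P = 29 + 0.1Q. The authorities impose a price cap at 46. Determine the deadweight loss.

Competitive equilibrium: 231 − 0.8Q = 29 + 0.1Q → Q* = 224.4444, P* = 51.4444.
At the ceiling P = 46, quantity supplied = (46 − 29)/0.1 = 170.
Willingness to pay at Q' = 170: 231 − 0.8·170 = 95.
ΔQ = 224.4444 − 170 = 54.4444; wedge = 95 − 46 = 49.
Deadweight loss = ½ × 54.4444 × 49 = 1333.89.

1333.89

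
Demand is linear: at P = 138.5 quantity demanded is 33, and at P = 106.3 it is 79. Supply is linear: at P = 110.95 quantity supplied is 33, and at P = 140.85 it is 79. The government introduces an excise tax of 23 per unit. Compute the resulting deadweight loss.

195.93

Demand slope = (106.3 − 138.5)/(79 − 33) = −0.7, so P = 161.6 − 0.7Q.
Supply slope = (140.85 − 110.95)/(79 − 33) = 0.65, so P = 89.5 + 0.65Q.
Competitive equilibrium: 161.6 − 0.7Q = 89.5 + 0.65Q → Q* = 53.4074, P* = 124.2148.
With the tax, the buyer price exceeds the seller price by 23: (161.6 − 0.7Q) − (89.5 + 0.65Q) = 23 → Q' = 36.3704.
ΔQ = 53.4074 − 36.3704 = 17.037; the wedge equals the tax, 23.
Deadweight loss = ½ × 17.037 × 23 = 195.93.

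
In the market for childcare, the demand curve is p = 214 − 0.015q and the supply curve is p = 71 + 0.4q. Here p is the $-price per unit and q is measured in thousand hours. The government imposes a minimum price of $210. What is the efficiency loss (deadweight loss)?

$1259.57 thousand

Competitive equilibrium: 214 − 0.015q = 71 + 0.4q → q* = 344.5783, p* = 208.8313.
At the floor p = 210, quantity demanded = (214 − 210)/0.015 = 266.6667.
Sellers' marginal cost at q' = 266.6667: 71 + 0.4·266.6667 = 177.6667.
Δq = 344.5783 − 266.6667 = 77.9116; wedge = 210 − 177.6667 = 32.3333.
Welfare loss = ½ × 77.9116 × 32.3333 = $1259.57 thousand.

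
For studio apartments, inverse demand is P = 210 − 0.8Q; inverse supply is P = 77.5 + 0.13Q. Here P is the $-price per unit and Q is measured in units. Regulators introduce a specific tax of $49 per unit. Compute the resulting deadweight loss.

Competitive equilibrium: 210 − 0.8Q = 77.5 + 0.13Q → Q* = 142.4731, P* = 96.0215.
With the tax, the buyer price exceeds the seller price by 49: (210 − 0.8Q) − (77.5 + 0.13Q) = 49 → Q' = 89.7849.
ΔQ = 142.4731 − 89.7849 = 52.6882; the wedge equals the tax, 49.
The triangle = ½ × 52.6882 × 49 = $1290.86.

$1290.86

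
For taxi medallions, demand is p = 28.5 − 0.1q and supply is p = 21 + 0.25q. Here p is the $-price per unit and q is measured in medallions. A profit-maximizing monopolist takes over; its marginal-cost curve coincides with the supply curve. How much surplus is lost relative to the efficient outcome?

$3.97

Competitive equilibrium: 28.5 − 0.1q = 21 + 0.25q → q* = 21.4286, p* = 26.3571.
Marginal revenue: MR = 28.5 − 0.2q. Set MR = MC: 28.5 − 0.2q = 21 + 0.25q → q_m = 16.6667.
Price p_m = 28.5 − 0.1·16.6667 = 26.8333; MC(q_m) = 21 + 0.25·16.6667 = 25.1667.
Competitive q* = 21.4286, so Δq = 4.7619; wedge = 26.8333 − 25.1667 = 1.6666.
The triangle = ½ × 4.7619 × 1.6666 = $3.97.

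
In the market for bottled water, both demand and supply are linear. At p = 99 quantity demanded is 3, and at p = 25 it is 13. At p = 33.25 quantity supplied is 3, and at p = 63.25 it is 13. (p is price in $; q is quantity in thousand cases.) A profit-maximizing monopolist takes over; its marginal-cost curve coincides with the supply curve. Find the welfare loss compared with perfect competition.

$78.10 thousand

Demand slope = (25 − 99)/(13 − 3) = −7.4, so p = 121.2 − 7.4q.
Supply slope = (63.25 − 33.25)/(13 − 3) = 3, so p = 24.25 + 3q.
Competitive equilibrium: 121.2 − 7.4q = 24.25 + 3q → q* = 9.3221, p* = 52.2163.
Marginal revenue: MR = 121.2 − 14.8q. Set MR = MC: 121.2 − 14.8q = 24.25 + 3q → q_m = 5.4466.
Price p_m = 121.2 − 7.4·5.4466 = 80.8952; MC(q_m) = 24.25 + 3·5.4466 = 40.5898.
Competitive q* = 9.3221, so Δq = 3.8755; wedge = 80.8952 − 40.5898 = 40.3054.
Deadweight loss = ½ × 3.8755 × 40.3054 = $78.10 thousand.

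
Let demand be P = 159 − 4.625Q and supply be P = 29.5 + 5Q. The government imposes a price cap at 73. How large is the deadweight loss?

108.79

Competitive equilibrium: 159 − 4.625Q = 29.5 + 5Q → Q* = 13.4545, P* = 96.7727.
At the ceiling P = 73, quantity supplied = (73 − 29.5)/5 = 8.7.
Willingness to pay at Q' = 8.7: 159 − 4.625·8.7 = 118.7625.
ΔQ = 13.4545 − 8.7 = 4.7545; wedge = 118.7625 − 73 = 45.7625.
Welfare loss = ½ × 4.7545 × 45.7625 = 108.79.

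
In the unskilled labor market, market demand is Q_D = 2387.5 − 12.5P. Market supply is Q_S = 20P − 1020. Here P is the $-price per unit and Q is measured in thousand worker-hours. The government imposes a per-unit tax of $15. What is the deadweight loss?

In inverse form: demand P = 191 − 0.08Q, supply P = 51 + 0.05Q.
Competitive equilibrium: 191 − 0.08Q = 51 + 0.05Q → Q* = 1076.9231, P* = 104.8462.
With the tax, the buyer price exceeds the seller price by 15: (191 − 0.08Q) − (51 + 0.05Q) = 15 → Q' = 961.5385.
ΔQ = 1076.9231 − 961.5385 = 115.3846; the wedge equals the tax, 15.
DWL = ½ × 115.3846 × 15 = $865.38 thousand.

$865.38 thousand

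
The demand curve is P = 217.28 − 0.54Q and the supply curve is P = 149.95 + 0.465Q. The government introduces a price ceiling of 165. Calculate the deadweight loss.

Competitive equilibrium: 217.28 − 0.54Q = 149.95 + 0.465Q → Q* = 66.995, P* = 181.1027.
At the ceiling P = 165, quantity supplied = (165 − 149.95)/0.465 = 32.3656.
Willingness to pay at Q' = 32.3656: 217.28 − 0.54·32.3656 = 199.8026.
ΔQ = 66.995 − 32.3656 = 34.6294; wedge = 199.8026 − 165 = 34.8026.
Deadweight loss = ½ × 34.6294 × 34.8026 = 602.60.

602.60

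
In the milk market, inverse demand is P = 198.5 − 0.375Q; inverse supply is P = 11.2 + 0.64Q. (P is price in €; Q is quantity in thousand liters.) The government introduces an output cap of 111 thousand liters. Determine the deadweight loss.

Competitive equilibrium: 198.5 − 0.375Q = 11.2 + 0.64Q → Q* = 184.532, P* = 129.3005.
At Q = 111: demand price = 198.5 − 0.375·111 = 156.875; supply price = 11.2 + 0.64·111 = 82.24.
ΔQ = 184.532 − 111 = 73.532; wedge = 156.875 − 82.24 = 74.635.
Deadweight loss = ½ × 73.532 × 74.635 = €2744.03 thousand.

€2744.03 thousand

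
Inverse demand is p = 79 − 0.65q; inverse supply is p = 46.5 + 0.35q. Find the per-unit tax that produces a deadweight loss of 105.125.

14.5

Competitive equilibrium: 79 − 0.65q = 46.5 + 0.35q → q* = 32.5, p* = 57.875.
A tax t gives Δq = t/1 and wedge t, so DWL = t²/2.
t²/2 = 105.125 → t² = 210.25 → t = 14.5.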